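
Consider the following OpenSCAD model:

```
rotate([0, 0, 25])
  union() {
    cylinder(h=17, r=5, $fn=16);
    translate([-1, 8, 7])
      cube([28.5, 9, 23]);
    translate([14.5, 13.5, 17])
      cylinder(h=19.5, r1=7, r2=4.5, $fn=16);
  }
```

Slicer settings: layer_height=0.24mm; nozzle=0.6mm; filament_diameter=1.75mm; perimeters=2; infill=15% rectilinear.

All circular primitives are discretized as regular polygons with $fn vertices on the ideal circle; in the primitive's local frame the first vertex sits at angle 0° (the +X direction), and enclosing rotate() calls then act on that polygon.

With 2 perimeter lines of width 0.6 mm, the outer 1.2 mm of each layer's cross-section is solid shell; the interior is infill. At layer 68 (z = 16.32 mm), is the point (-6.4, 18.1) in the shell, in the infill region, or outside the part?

At z = 16.32 mm: the r=5 cylinder gives a regular 16-gon of circumradius 5 (constant along its height); the 28.5×9 cube at (-1, 8) contributes its full rectangle; the cone at (14.5, 13.5) is absent (z outside [17, 36.5]); Combining (union): the 2 present regions are separate (no shared area or edge), so areas and boundary lengths simply add and each stays a separate island — 2 connected regions; (rotated 25° about Z; rotation is an isometry so areas/perimeters/island counts are preserved). Overall, the cross-section has 2 separate islands. Undo the 25° rotation: the query point maps to (1.849, 19.109) in the un-rotated model frame. The nearest boundary edge runs (-1.00, 17.00)→(27.50, 17.00); distance from the point to it = 2.11 mm. The point is not inside any of the regions above, so it lies outside the cross-section (2.11 mm from the nearest boundary).

outside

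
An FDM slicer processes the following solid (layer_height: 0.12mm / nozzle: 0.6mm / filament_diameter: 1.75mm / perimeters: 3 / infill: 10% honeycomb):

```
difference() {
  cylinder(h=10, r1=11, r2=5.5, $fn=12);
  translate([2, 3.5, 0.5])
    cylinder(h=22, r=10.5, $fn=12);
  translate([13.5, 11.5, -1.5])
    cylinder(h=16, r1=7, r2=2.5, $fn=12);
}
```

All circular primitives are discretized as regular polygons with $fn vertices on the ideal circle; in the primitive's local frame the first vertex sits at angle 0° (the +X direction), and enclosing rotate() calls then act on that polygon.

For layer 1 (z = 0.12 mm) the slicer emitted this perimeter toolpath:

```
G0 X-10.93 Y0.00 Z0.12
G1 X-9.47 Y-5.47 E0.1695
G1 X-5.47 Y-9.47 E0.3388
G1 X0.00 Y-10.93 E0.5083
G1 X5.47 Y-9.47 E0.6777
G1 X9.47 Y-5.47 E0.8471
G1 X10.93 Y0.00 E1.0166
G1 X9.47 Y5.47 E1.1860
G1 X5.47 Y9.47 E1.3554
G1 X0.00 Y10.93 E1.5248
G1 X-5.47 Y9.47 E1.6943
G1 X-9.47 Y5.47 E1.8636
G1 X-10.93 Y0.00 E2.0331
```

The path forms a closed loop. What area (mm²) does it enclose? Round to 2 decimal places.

Apply the shoelace formula to the sequence of (X, Y) vertices; enclosed area = 358.67 mm².

358.67 mm²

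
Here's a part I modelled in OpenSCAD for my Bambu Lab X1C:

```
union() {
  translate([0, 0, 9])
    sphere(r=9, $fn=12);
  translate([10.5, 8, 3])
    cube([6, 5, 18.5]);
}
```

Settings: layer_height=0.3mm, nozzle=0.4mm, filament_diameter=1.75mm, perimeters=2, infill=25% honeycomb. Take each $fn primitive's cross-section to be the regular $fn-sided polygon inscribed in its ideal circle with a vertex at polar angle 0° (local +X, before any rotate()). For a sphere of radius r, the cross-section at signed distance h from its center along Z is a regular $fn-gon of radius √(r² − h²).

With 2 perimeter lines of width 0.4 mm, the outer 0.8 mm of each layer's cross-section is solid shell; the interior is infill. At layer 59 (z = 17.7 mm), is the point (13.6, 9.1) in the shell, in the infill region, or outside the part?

At z = 17.7 mm: the r=9 sphere slices to a regular 12-gon of circumradius 2.304 (√(r²−h²) with h=8.7 from center); the 6×5 cube at (10.5, 8) contributes its full rectangle; Combining (union): the 2 present regions are separate (no shared area or edge), so areas and boundary lengths simply add and each stays a separate island — 2 connected regions. Overall, the cross-section has 2 separate islands. The nearest boundary edge runs (16.50, 8.00)→(10.50, 8.00); distance from the point to it = 1.10 mm. (Shell/infill is judged within the island containing the point — the largest one.) The point is inside the cross-section and 1.10 mm from the nearest boundary — more than the 0.8 mm shell width (2 × 0.4), so it's in the infill interior.

infill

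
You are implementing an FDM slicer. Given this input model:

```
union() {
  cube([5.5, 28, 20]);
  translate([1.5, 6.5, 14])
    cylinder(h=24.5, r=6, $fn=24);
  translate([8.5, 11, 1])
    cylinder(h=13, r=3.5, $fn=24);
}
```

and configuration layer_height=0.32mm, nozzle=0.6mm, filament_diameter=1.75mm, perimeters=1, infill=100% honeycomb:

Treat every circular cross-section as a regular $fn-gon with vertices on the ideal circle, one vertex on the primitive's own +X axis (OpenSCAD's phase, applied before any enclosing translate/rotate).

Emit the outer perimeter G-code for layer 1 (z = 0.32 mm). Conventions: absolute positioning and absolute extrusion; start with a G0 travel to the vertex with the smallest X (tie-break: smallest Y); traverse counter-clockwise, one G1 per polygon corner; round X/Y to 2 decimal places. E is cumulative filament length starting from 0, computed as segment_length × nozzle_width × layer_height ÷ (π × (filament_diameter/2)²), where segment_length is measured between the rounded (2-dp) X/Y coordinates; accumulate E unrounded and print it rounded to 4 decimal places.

At z = 0.32 mm: the cube (footprint 5.5×28) is included at this height; the cylinder at (1.5, 6.5) is absent (z outside [14, 38.5]); the cylinder at (8.5, 11) is not intersected at this z (z outside [1, 14]); Combining (union): only the 5.5×28 cube is present, so the union is just that shape — 1 connected region. The outline is a single polygon with 4 vertices. Extrusion per mm of travel: 0.6 × 0.32 / (π × 0.875²) = 0.079824. Accumulating E over each segment gives final E = 5.3482.

G0 X0.00 Y0.00 Z0.32
G1 X5.50 Y0.00 E0.4390
G1 X5.50 Y28.00 E2.6741
G1 X0.00 Y28.00 E3.1131
G1 X0.00 Y0.00 E5.3482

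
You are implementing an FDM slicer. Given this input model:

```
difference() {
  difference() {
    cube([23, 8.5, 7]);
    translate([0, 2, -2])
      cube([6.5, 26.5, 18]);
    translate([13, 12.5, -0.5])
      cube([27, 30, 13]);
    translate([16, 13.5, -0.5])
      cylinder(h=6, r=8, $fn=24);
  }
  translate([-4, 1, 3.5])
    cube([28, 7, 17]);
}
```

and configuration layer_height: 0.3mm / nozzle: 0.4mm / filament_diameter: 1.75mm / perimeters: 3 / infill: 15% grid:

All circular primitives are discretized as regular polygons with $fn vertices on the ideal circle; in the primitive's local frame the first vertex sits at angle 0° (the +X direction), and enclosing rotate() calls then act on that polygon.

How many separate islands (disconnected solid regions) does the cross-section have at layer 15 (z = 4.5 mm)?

3

At z = 4.5 mm: the cube is present — its section is the full 23×8.5 rectangle; the cube at (0, 2) is present — its section is the full 6.5×26.5 rectangle; the cube at (13, 12.5) (footprint 27×30) is included at this height; the r=8 cylinder at (16, 13.5) contributes a regular 24-gon of circumradius 8; Taking the first minus the rest: starting from the 23×8.5 cube, the 6.5×26.5 cube at (0, 2) partially overlaps it — only the 42.25 mm² overlap (of its 172.25 mm²) is removed, clipping the outline; the 27×30 cube at (13, 12.5) misses the remaining region (no effect); the r=8 cylinder at (16, 13.5) partially overlaps it — only the 25.46 mm² overlap (of its 198.77 mm²) is removed, clipping the outline — 1 connected region; the cube at (-4, 1) is present — its section is the full 28×7 rectangle; Subtracting the remaining from the first: starting from that combined region, the 28×7 cube at (-4, 1) partially overlaps it — only the 102.51 mm² overlap (of its 196.00 mm²) is removed, clipping the outline — 3 connected regions. Overall, the cross-section has 3 separate islands. Island count = 3.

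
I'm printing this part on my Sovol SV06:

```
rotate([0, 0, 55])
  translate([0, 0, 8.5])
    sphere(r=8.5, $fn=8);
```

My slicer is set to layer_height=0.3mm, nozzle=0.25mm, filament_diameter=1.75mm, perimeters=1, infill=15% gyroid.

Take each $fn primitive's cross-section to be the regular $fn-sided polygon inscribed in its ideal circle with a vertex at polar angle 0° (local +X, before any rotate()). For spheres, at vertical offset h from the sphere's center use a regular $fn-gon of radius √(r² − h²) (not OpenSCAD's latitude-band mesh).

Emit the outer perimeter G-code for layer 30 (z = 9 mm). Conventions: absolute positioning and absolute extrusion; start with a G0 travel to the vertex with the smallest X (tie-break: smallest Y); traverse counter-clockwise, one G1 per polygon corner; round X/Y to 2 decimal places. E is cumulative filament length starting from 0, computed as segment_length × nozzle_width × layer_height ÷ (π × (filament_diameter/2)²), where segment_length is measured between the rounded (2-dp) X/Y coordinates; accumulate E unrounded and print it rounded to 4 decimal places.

G0 X-8.36 Y-1.47 Z9.00
G1 X-4.87 Y-6.95 E0.2026
G1 X1.47 Y-8.36 E0.4051
G1 X6.95 Y-4.87 E0.6077
G1 X8.36 Y1.47 E0.8102
G1 X4.87 Y6.95 E1.0128
G1 X-1.47 Y8.36 E1.2153
G1 X-6.95 Y4.87 E1.4179
G1 X-8.36 Y-1.47 E1.6204

At z = 9 mm: the sphere: section is a regular 8-gon, circumradius = √(r²−h²) = √(8.5²−0.5²) = 8.485; (whole slice rotated 55° about Z — lengths, areas and connectivity unchanged). The outline is a single polygon with 8 vertices. Extrusion per mm of travel: 0.25 × 0.3 / (π × 0.875²) = 0.031181. Accumulating E over each segment gives final E = 1.6204.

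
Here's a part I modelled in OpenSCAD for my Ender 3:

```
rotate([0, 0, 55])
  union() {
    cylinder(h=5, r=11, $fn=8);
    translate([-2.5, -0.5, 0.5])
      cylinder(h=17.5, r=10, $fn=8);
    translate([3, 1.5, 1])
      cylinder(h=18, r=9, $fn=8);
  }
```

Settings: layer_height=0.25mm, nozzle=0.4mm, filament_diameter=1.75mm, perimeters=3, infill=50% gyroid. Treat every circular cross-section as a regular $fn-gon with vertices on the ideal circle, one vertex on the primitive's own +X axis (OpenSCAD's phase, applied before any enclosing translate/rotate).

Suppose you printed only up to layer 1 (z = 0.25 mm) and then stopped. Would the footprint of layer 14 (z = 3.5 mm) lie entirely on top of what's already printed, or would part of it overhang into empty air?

part overhangs

Compare the two slices. At z = 0.25: the r=11 cylinder contributes a regular 8-gon of circumradius 11 (area = (8/2)·11.000²·sin(360°/8) = 342.24 mm²); the cylinder at (-2.5, -0.5) does not reach this height (z outside [0.5, 18]); the cylinder at (3, 1.5) is absent (z outside [1, 19]); Combining (union): only the r=11 cylinder is present, so the union is just that shape — area = 342.24 mm²; (rotated 55° about Z; rotation is an isometry so areas/perimeters/island counts are preserved). At z = 3.5: the r=11 cylinder gives a regular 8-gon of circumradius 11 (constant along its height) (area = (8/2)·11.000²·sin(360°/8) = 342.24 mm²); the cylinder at (-2.5, -0.5): section is a regular 8-gon, circumradius r=10 (area = (8/2)·10.000²·sin(360°/8) = 282.84 mm²); the r=9 cylinder at (3, 1.5) gives a regular 8-gon of circumradius 9 (constant along its height) (area = (8/2)·9.000²·sin(360°/8) = 229.10 mm²); Taking the union: the regions partially overlap — summed areas 854.18 mm² minus the doubly-counted overlap 468.46 mm² gives 385.73 mm² — area = 385.73 mm²; (rotated 55° about Z; rotation is an isometry so areas/perimeters/island counts are preserved). Checking containment: at z = 3.5 the cross-section extends beyond the z = 0.25 cross-section by about 43.49 mm².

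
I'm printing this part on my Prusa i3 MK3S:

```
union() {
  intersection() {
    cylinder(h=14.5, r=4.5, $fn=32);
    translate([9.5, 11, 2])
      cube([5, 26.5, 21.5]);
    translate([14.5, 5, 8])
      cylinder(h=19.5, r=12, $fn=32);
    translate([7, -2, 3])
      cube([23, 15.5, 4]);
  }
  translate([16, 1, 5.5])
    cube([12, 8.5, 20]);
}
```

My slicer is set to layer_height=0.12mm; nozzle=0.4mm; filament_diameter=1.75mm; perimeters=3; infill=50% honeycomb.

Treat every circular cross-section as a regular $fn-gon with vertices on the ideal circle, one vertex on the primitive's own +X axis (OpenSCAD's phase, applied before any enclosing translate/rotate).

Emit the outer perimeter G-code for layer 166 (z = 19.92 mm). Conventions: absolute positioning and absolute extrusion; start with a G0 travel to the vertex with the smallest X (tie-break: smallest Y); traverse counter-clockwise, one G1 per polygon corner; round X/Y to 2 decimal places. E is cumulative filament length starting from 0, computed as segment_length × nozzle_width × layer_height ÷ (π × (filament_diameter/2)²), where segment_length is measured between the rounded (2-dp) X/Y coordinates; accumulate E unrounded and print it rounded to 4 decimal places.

G0 X16.00 Y1.00 Z19.92
G1 X28.00 Y1.00 E0.2395
G1 X28.00 Y9.50 E0.4091
G1 X16.00 Y9.50 E0.6486
G1 X16.00 Y1.00 E0.8182

At z = 19.92 mm: the cylinder is not intersected at this z (z outside [0, 14.5]); the cube at (9.5, 11) (footprint 5×26.5) is included at this height; the cylinder at (14.5, 5): section is a regular 32-gon, circumradius r=12; the cube at (7, -2) is absent (z outside [3, 7]); Taking the intersection: at least one operand is absent at this height, so nothing remains; the cube at (16, 1) (footprint 12×8.5) is included at this height; Combining (union): only the 12×8.5 cube at (16, 1) is present, so the union is just that shape — 1 connected region. The outline is a single polygon with 4 vertices. Extrusion per mm of travel: 0.4 × 0.12 / (π × 0.875²) = 0.019956. Accumulating E over each segment gives final E = 0.8182.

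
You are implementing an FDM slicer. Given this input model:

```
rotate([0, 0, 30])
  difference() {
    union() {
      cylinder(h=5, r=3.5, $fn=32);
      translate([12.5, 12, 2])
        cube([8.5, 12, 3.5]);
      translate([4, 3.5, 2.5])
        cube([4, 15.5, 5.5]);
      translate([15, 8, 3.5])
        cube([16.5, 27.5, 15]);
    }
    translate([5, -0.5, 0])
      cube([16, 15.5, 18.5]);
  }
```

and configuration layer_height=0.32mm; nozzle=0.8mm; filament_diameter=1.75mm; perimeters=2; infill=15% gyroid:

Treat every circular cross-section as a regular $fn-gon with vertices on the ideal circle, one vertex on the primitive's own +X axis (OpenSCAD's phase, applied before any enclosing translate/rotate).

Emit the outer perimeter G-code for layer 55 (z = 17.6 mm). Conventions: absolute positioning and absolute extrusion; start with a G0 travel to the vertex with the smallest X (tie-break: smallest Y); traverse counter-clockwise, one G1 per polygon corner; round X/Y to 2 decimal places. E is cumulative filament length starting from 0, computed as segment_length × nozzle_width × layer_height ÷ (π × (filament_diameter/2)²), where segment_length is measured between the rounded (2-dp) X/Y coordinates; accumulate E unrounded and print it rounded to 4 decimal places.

G0 X-4.76 Y38.24 Z17.60
G1 X5.49 Y20.49 E2.1815
G1 X10.69 Y23.49 E2.8205
G1 X14.19 Y17.43 E3.5653
G1 X23.28 Y22.68 E4.6826
G1 X9.53 Y46.49 E7.6089
G1 X-4.76 Y38.24 E9.3651

At z = 17.6 mm: the cylinder is not intersected at this z (z outside [0, 5]); the cube at (12.5, 12) is absent (z outside [2, 5.5]); the cube at (4, 3.5) does not reach this height (z outside [2.5, 8]); the 16.5×27.5 cube at (15, 8) contributes its full rectangle; Merging all regions: only the 16.5×27.5 cube at (15, 8) is present, so the union is just that shape — 1 connected region; the 16×15.5 cube at (5, -0.5) contributes its full rectangle; Taking the first minus the rest: starting from the result so far, the 16×15.5 cube at (5, -0.5) partially overlaps it — only the 42.00 mm² overlap (of its 248.00 mm²) is removed, clipping the outline — 1 connected region; (whole slice rotated 30° about Z — lengths, areas and connectivity unchanged). The outline is a single polygon with 6 vertices. Extrusion per mm of travel: 0.8 × 0.32 / (π × 0.875²) = 0.106432. Accumulating E over each segment gives final E = 9.3651.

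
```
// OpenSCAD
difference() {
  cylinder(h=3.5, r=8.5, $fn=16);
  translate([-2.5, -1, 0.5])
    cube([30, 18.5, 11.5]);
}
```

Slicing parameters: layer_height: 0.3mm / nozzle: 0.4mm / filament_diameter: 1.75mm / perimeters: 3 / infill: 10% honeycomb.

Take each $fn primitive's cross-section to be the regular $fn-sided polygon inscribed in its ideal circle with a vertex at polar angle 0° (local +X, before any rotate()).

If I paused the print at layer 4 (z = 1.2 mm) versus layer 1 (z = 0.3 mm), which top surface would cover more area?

Layer 4 (z = 1.2): the r=8.5 cylinder gives a regular 16-gon of circumradius 8.5 (constant along its height) (area = (16/2)·8.500²·sin(360°/16) = 221.19 mm²); the 30×18.5 cube at (-2.5, -1) contributes its full rectangle (area 555.00 mm²); Taking the first minus the rest: starting from the r=8.5 cylinder (221.19 mm²), the 30×18.5 cube at (-2.5, -1) partially overlaps it — only the 86.83 mm² overlap (of its 555.00 mm²) is removed, clipping the outline — area = 134.36 mm². So its area = 134.36 mm². Layer 1 (z = 0.3): the r=8.5 cylinder gives a regular 16-gon of circumradius 8.5 (constant along its height) (area = (16/2)·8.500²·sin(360°/16) = 221.19 mm²); the cube at (-2.5, -1) is not intersected at this z (z outside [0.5, 12]); After the difference (first − rest): none of the subtracted shapes is present at this height, so the r=8.5 cylinder is unchanged — area = 221.19 mm². So its area = 221.19 mm². Layer 1 is larger (221.19 vs 134.36 mm²).

layer 1 (z = 0.3 mm)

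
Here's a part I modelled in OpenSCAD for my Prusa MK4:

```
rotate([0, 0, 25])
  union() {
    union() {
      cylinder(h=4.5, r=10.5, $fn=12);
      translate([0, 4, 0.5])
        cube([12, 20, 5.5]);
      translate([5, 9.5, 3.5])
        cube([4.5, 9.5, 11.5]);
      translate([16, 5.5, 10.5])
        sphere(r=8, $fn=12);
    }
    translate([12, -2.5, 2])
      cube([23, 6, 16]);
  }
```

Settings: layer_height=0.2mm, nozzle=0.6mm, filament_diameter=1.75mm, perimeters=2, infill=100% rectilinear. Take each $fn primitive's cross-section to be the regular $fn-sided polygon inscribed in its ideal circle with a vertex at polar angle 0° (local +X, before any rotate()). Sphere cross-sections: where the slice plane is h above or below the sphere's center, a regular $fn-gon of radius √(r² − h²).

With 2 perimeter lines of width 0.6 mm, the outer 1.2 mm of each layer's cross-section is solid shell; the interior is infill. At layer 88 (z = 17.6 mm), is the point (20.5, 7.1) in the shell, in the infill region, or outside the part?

shell

At z = 17.6 mm: the cylinder is absent (z outside [0, 4.5]); the cube at (0, 4) is not intersected at this z (z outside [0.5, 6]); the cube at (5, 9.5) does not reach this height (z outside [3.5, 15]); the r=8 sphere at (16, 5.5) slices to a regular 12-gon of circumradius 3.686 (√(r²−h²) with h=7.1 from center); Merging all regions: only the r=8 sphere at (16, 5.5) is present, so the union is just that shape — 1 connected region; the cube at (12, -2.5) (footprint 23×6) is included at this height; Combining (union): the regions partially overlap (shared area 6.73 mm²), so overlapping operands fuse into one piece — 1 connected region; (whole slice rotated 25° about Z — lengths, areas and connectivity unchanged). Overall, the cross-section is a single solid region. Undo the 25° rotation: the query point maps to (21.580, -2.229) in the un-rotated model frame. The nearest boundary edge runs (35.00, -2.50)→(12.00, -2.50); distance from the point to it = 0.27 mm. The point is inside the cross-section, 0.27 mm from the nearest boundary — within the 1.2 mm shell band (2 × 0.6).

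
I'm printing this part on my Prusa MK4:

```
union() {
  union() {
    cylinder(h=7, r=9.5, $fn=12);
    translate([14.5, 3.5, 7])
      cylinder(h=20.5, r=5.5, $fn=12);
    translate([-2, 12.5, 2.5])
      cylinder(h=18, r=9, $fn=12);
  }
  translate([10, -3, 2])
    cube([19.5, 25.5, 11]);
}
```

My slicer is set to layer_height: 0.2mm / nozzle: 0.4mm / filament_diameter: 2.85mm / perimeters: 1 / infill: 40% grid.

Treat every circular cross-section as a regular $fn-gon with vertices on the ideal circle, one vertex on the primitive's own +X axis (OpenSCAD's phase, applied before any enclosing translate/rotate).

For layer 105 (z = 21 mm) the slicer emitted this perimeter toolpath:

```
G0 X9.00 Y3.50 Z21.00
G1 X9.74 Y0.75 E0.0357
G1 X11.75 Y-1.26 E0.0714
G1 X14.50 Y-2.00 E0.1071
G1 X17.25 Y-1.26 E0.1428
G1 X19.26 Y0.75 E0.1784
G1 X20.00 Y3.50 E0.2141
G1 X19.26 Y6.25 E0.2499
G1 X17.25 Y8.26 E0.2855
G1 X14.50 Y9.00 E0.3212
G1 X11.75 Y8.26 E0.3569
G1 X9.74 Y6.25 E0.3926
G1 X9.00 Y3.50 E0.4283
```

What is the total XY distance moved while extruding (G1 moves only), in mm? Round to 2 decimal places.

Sum the Euclidean lengths of each G1 segment: total = 34.15 mm.

34.15 mm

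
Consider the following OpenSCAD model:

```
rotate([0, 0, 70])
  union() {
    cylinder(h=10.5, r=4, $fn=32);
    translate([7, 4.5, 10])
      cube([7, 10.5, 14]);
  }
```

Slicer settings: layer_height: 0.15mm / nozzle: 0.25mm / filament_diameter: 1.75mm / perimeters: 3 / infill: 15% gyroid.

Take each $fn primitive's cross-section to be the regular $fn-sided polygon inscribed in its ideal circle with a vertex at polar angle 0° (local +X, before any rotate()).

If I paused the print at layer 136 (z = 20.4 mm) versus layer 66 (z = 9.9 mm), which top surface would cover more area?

layer 136 (z = 20.4 mm)

Layer 136 (z = 20.4): the cylinder is not intersected at this z (z outside [0, 10.5]); the cube at (7, 4.5) is present — its section is the full 7×10.5 rectangle (area 73.50 mm²); Combining (union): only the 7×10.5 cube at (7, 4.5) is present, so the union is just that shape — area = 73.50 mm²; (whole slice rotated 70° about Z — lengths, areas and connectivity unchanged). So its area = 73.50 mm². Layer 66 (z = 9.9): the cylinder: section is a regular 32-gon, circumradius r=4 (area = (32/2)·4.000²·sin(360°/32) = 49.94 mm²); the cube at (7, 4.5) does not reach this height (z outside [10, 24]); Merging all regions: only the r=4 cylinder is present, so the union is just that shape — area = 49.94 mm²; (rotated 70° about Z; rotation is an isometry so areas/perimeters/island counts are preserved). So its area = 49.94 mm². Layer 136 is larger (73.50 vs 49.94 mm²).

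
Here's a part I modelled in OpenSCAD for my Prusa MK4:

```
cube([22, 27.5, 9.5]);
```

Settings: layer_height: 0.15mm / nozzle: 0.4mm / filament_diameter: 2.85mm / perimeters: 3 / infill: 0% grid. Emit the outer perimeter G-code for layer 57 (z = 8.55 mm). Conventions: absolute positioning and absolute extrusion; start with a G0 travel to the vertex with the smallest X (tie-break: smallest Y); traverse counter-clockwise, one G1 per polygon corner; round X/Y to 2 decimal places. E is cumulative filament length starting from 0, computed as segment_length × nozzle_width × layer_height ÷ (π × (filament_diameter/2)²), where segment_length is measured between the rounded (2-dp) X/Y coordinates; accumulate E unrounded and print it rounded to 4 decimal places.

At z = 8.55 mm: the cube is present — its section is the full 22×27.5 rectangle. The outline is a single polygon with 4 vertices. Extrusion per mm of travel: 0.4 × 0.15 / (π × 1.425²) = 0.009405. Accumulating E over each segment gives final E = 0.9311.

G0 X0.00 Y0.00 Z8.55
G1 X22.00 Y0.00 E0.2069
G1 X22.00 Y27.50 E0.4656
G1 X0.00 Y27.50 E0.6725
G1 X0.00 Y0.00 E0.9311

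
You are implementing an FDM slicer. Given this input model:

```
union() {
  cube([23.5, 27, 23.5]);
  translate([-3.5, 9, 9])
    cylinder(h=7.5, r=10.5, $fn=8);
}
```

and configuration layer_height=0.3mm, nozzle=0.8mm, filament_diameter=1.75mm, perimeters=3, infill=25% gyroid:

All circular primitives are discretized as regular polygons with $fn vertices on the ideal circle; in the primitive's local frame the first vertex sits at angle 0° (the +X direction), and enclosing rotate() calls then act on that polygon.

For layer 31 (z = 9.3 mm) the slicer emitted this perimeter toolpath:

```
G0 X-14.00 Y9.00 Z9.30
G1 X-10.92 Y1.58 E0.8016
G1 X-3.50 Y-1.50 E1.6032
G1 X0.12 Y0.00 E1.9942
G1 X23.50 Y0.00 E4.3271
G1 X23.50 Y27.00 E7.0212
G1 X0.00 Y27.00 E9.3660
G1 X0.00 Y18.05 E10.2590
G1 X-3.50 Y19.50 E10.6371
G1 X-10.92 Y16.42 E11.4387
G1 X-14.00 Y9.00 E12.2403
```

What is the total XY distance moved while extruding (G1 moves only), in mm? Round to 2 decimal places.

Sum the Euclidean lengths of each G1 segment: total = 122.67 mm.

122.67 mm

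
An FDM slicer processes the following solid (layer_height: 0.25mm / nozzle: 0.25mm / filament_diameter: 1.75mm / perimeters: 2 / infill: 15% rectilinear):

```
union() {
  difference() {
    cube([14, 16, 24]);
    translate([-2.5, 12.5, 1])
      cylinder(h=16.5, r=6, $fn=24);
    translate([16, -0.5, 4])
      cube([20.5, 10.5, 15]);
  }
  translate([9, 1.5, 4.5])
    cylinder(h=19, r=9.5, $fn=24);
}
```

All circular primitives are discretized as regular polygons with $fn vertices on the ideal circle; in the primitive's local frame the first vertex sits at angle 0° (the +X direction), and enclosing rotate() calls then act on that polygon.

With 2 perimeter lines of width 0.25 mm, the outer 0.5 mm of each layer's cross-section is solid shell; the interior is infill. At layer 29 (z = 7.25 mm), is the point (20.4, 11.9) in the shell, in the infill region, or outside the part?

outside

At z = 7.25 mm: the cube (footprint 14×16) is included at this height; the r=6 cylinder at (-2.5, 12.5) gives a regular 24-gon of circumradius 6 (constant along its height); the 20.5×10.5 cube at (16, -0.5) contributes its full rectangle; After the difference (first − rest): starting from the 14×16 cube, the r=6 cylinder at (-2.5, 12.5) partially overlaps it — only the 24.35 mm² overlap (of its 111.81 mm²) is removed, clipping the outline; the 20.5×10.5 cube at (16, -0.5) misses the remaining region (no effect) — 1 connected region; the r=9.5 cylinder at (9, 1.5) gives a regular 24-gon of circumradius 9.5 (constant along its height); Combining (union): the regions partially overlap (shared area 135.14 mm²), so overlapping operands fuse into one piece — 1 connected region. Overall, the cross-section is a single solid region. The nearest boundary edge runs (15.72, 8.22)→(17.23, 6.25); distance from the point to it = 5.96 mm. The point is not inside any of the regions above, so it lies outside the cross-section (5.96 mm from the nearest boundary).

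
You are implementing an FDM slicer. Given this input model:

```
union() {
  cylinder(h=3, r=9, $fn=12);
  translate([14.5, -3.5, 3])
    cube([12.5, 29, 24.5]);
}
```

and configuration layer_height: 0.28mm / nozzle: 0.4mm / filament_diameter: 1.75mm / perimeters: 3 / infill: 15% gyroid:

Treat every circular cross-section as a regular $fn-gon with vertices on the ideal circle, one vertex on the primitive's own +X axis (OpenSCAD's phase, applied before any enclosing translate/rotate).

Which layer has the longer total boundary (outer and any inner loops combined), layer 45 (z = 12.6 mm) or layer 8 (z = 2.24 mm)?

layer 45 (z = 12.6 mm)

Layer 45 (z = 12.6): the cylinder does not reach this height (z outside [0, 3]); the cube at (14.5, -3.5) (footprint 12.5×29) is included at this height (perimeter 83.00 mm); Merging all regions: only the 12.5×29 cube at (14.5, -3.5) is present, so the union is just that shape — boundary = 83.00 mm. So its perimeter = 83.00 mm. Layer 8 (z = 2.24): the r=9 cylinder contributes a regular 12-gon of circumradius 9 (perimeter = 2·12·9.000·sin(180°/12) = 55.90 mm); the cube at (14.5, -3.5) does not reach this height (z outside [3, 27.5]); Combining (union): only the r=9 cylinder is present, so the union is just that shape — boundary = 55.90 mm. So its perimeter = 55.90 mm. Layer 45 is larger (83.00 vs 55.90 mm).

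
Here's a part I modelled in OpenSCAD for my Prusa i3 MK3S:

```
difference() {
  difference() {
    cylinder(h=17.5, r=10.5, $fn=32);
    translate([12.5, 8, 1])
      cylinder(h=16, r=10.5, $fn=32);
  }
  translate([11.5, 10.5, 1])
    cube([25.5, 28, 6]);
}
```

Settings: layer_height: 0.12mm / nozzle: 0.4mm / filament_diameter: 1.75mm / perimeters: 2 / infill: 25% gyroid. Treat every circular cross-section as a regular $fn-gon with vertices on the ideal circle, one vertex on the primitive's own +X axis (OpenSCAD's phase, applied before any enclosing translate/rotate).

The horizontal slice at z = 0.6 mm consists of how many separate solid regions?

1

At z = 0.6 mm: the r=10.5 cylinder gives a regular 32-gon of circumradius 10.5 (constant along its height); the cylinder at (12.5, 8) is not intersected at this z (z outside [1, 17]); After the difference (first − rest): none of the subtracted shapes is present at this height, so the r=10.5 cylinder is unchanged — 1 connected region; the cube at (11.5, 10.5) does not reach this height (z outside [1, 7]); After the difference (first − rest): none of the subtracted shapes is present at this height, so that combined region is unchanged — 1 connected region. The result has 1 disconnected region.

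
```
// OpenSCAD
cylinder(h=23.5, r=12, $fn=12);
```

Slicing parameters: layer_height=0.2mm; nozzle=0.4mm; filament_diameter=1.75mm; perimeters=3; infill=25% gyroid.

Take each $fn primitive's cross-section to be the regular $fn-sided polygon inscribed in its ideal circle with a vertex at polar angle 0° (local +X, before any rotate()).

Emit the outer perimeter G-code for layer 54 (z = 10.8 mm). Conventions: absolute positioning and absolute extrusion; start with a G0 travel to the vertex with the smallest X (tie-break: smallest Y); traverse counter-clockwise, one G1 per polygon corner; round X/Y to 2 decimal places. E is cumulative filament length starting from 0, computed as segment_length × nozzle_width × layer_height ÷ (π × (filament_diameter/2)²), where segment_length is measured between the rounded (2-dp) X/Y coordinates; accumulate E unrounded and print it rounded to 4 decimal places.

At z = 10.8 mm: the cylinder: section is a regular 12-gon, circumradius r=12. The outline is a single polygon with 12 vertices. Extrusion per mm of travel: 0.4 × 0.2 / (π × 0.875²) = 0.033260. Accumulating E over each segment gives final E = 2.4789.

G0 X-12.00 Y0.00 Z10.80
G1 X-10.39 Y-6.00 E0.2066
G1 X-6.00 Y-10.39 E0.4131
G1 X0.00 Y-12.00 E0.6197
G1 X6.00 Y-10.39 E0.8264
G1 X10.39 Y-6.00 E1.0328
G1 X12.00 Y0.00 E1.2395
G1 X10.39 Y6.00 E1.4461
G1 X6.00 Y10.39 E1.6526
G1 X0.00 Y12.00 E1.8592
G1 X-6.00 Y10.39 E2.0658
G1 X-10.39 Y6.00 E2.2723
G1 X-12.00 Y0.00 E2.4789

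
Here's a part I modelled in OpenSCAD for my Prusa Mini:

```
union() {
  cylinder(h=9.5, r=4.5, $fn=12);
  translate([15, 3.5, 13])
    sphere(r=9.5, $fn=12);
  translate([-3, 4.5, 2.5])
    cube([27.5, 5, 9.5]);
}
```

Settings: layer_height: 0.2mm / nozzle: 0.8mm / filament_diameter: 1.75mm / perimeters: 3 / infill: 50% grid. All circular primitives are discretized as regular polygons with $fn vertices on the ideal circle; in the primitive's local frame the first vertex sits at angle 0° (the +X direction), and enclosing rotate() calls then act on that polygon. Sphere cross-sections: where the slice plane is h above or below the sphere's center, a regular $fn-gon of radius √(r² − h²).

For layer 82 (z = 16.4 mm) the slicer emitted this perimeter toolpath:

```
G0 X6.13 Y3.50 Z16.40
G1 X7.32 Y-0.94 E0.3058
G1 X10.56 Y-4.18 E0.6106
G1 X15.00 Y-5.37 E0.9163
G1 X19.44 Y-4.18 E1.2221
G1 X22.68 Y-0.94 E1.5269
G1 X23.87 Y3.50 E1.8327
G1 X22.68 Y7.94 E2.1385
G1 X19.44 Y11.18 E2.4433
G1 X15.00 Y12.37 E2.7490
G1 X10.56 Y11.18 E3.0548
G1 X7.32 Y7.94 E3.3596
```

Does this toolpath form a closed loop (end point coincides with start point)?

Start point (G0): (6.13, 3.50). End point (last G1): the path does not return to the start — open.

no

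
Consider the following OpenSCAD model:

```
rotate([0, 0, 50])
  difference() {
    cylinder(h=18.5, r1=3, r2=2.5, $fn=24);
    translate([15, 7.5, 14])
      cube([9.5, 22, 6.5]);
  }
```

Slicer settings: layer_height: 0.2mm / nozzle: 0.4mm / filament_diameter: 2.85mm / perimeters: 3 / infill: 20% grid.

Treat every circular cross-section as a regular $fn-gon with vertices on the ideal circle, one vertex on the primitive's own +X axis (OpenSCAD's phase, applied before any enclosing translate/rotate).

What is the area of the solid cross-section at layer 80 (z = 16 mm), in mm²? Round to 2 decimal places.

At z = 16 mm: the cone: at t=0.865 of its height the radius interpolates to r₁+(r₂−r₁)t = 2.568, giving a regular 24-gon of that circumradius (area = (24/2)·2.568²·sin(360°/24) = 20.47 mm²); the cube at (15, 7.5) (footprint 9.5×22) is included at this height (area 209.00 mm²); Taking the first minus the rest: starting from the cone (20.47 mm²), the 9.5×22 cube at (15, 7.5) misses the remaining region (no effect) — area = 20.47 mm²; (rotated 50° about Z; rotation is an isometry so areas/perimeters/island counts are preserved). Overall, the cross-section is a single solid region. Net area = 20.47 mm².

20.47 mm²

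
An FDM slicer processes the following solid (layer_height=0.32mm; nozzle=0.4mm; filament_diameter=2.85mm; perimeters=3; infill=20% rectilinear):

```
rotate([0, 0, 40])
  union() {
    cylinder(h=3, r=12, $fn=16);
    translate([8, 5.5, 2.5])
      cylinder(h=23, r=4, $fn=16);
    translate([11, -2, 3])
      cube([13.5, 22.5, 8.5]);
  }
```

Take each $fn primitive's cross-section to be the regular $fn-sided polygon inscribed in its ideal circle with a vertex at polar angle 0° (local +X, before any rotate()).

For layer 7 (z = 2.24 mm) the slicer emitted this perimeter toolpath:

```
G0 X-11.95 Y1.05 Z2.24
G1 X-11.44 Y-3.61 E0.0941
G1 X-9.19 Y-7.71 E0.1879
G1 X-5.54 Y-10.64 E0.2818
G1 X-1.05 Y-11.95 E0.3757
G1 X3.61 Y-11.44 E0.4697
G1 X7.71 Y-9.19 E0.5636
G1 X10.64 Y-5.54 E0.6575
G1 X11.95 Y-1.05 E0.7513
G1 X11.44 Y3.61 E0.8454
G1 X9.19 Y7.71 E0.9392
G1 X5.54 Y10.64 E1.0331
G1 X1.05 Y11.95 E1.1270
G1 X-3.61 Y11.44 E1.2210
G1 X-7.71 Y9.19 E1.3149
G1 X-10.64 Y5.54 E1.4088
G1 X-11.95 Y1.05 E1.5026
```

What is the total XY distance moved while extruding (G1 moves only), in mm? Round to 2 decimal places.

Sum the Euclidean lengths of each G1 segment: total = 74.89 mm.

74.89 mm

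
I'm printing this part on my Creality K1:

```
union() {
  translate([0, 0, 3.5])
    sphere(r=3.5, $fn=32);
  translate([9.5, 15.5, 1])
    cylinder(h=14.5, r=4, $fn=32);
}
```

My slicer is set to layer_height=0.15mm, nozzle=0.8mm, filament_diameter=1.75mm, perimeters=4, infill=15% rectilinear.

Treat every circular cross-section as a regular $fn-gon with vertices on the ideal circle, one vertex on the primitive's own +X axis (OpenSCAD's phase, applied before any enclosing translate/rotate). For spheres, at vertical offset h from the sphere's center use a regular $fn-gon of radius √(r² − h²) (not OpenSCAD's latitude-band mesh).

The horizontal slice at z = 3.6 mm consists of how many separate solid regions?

At z = 3.6 mm: the sphere: section is a regular 32-gon, circumradius = √(r²−h²) = √(3.5²−0.1²) = 3.499; the r=4 cylinder at (9.5, 15.5) gives a regular 32-gon of circumradius 4 (constant along its height); Taking the union: the 2 present regions are separate (no shared area or edge), so areas and boundary lengths simply add and each stays a separate island — 2 connected regions. The result has 2 disconnected regions.

2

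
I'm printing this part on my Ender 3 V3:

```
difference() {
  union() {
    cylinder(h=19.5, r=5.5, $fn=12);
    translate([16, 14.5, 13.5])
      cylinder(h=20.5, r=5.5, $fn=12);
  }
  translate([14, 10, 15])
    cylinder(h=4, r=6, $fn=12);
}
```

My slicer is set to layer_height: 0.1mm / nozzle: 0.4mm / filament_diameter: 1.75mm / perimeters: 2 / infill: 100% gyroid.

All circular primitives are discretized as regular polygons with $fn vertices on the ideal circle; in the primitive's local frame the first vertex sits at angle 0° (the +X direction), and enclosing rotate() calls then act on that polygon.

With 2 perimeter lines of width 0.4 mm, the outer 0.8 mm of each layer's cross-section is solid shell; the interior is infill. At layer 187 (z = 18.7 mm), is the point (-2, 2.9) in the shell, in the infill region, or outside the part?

At z = 18.7 mm: the cylinder: section is a regular 12-gon, circumradius r=5.5; the r=5.5 cylinder at (16, 14.5) gives a regular 12-gon of circumradius 5.5 (constant along its height); Combining (union): the 2 present regions are separate (no shared area or edge), so areas and boundary lengths simply add and each stays a separate island — 2 connected regions; the cylinder at (14, 10): section is a regular 12-gon, circumradius r=6; Taking the first minus the rest: starting from the result so far, the r=6 cylinder at (14, 10) partially overlaps it — only the 45.59 mm² overlap (of its 108.00 mm²) is removed, clipping the outline — 2 connected regions. Overall, the cross-section has 2 separate islands. The nearest boundary edge runs (-4.76, 2.75)→(-2.75, 4.76); distance from the point to it = 1.85 mm. (Shell/infill is judged within the island containing the point — the largest one.) The point is inside the cross-section and 1.85 mm from the nearest boundary — more than the 0.8 mm shell width (2 × 0.4), so it's in the infill interior.

infill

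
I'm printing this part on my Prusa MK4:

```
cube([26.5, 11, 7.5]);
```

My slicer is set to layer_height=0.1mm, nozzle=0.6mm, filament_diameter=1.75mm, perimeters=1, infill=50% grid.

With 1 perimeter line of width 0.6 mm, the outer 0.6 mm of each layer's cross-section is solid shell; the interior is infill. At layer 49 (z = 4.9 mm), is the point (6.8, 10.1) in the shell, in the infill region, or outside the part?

infill

At z = 4.9 mm: the cube is present — its section is the full 26.5×11 rectangle. Overall, the cross-section is a single solid region. The nearest boundary edge runs (26.50, 11.00)→(0.00, 11.00); distance from the point to it = 0.90 mm. The point is inside the cross-section and 0.90 mm from the nearest boundary — more than the 0.6 mm shell width (1 × 0.6), so it's in the infill interior.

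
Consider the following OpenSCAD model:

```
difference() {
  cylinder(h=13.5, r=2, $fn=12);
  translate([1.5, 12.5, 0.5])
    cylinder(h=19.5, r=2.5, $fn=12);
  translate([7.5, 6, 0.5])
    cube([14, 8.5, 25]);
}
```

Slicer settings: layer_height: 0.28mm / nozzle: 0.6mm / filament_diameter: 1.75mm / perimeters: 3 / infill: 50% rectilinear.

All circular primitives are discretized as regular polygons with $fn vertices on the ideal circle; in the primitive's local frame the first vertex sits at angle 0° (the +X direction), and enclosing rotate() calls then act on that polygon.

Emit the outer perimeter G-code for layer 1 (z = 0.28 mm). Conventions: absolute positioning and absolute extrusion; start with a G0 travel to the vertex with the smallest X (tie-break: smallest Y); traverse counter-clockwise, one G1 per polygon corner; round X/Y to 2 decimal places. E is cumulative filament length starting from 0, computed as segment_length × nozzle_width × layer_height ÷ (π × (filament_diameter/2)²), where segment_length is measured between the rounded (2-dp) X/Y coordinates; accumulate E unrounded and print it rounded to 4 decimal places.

At z = 0.28 mm: the cylinder: section is a regular 12-gon, circumradius r=2; the cylinder at (1.5, 12.5) is not intersected at this z (z outside [0.5, 20]); the cube at (7.5, 6) is not intersected at this z (z outside [0.5, 25.5]); Taking the first minus the rest: none of the subtracted shapes is present at this height, so the r=2 cylinder is unchanged — 1 connected region. The outline is a single polygon with 12 vertices. Extrusion per mm of travel: 0.6 × 0.28 / (π × 0.875²) = 0.069846. Accumulating E over each segment gives final E = 0.8672.

G0 X-2.00 Y0.00 Z0.28
G1 X-1.73 Y-1.00 E0.0723
G1 X-1.00 Y-1.73 E0.1445
G1 X0.00 Y-2.00 E0.2168
G1 X1.00 Y-1.73 E0.2891
G1 X1.73 Y-1.00 E0.3613
G1 X2.00 Y0.00 E0.4336
G1 X1.73 Y1.00 E0.5060
G1 X1.00 Y1.73 E0.5781
G1 X0.00 Y2.00 E0.6504
G1 X-1.00 Y1.73 E0.7228
G1 X-1.73 Y1.00 E0.7949
G1 X-2.00 Y0.00 E0.8672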